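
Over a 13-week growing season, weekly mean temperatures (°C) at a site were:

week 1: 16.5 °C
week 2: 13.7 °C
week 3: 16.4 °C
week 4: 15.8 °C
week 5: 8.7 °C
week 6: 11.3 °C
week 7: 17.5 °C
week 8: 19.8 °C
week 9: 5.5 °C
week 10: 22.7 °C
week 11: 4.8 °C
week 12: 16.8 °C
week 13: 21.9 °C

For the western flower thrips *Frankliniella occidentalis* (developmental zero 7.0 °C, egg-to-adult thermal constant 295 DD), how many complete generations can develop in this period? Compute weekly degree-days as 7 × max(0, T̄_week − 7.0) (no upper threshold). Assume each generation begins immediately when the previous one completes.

2 generations

Weekly DD (7 × max(0, T̄ − 7.0)): 66.5, 46.9, 65.8, 61.6, 11.9, 30.1, 73.5, 89.6, 0.0, 109.9, 0.0, 68.6, 104.3.
Season total = 728.7 DD.
Complete generations = ⌊728.7 / 295⌋ = 2.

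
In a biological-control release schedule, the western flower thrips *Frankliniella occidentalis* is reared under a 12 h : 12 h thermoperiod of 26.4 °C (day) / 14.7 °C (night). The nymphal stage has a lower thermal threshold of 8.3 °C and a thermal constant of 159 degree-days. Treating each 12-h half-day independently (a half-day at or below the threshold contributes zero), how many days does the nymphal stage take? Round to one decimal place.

13.0 days

Day half: max(0, 26.4 − 8.3) × 0.5 = 18.1 × 0.5 = 9.05 DD.
Night half: max(0, 14.7 − 8.3) × 0.5 = 6.4 × 0.5 = 3.20 DD.
Per 24 h: 12.25 DD/day.
Duration = 159 / 12.25 = 12.980 ≈ 13.0 days.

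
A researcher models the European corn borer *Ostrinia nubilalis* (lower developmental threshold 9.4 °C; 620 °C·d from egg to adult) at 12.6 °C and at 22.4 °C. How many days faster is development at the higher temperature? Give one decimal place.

At 12.6 °C: 620 / (12.6 − 9.4) = 620 / 3.2 = 193.750 d.
At 22.4 °C: 620 / (22.4 − 9.4) = 620 / 13.0 = 47.692 d.
Difference = |193.750 − 47.692| = 146.058 ≈ 146.1 days.

146.1 days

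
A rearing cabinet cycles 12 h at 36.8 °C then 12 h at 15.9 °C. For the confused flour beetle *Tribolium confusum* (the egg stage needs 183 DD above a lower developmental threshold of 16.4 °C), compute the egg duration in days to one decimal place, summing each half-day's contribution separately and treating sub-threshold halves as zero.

17.9 days

Day half: max(0, 36.8 − 16.4) × 0.5 = 20.4 × 0.5 = 10.20 DD.
Night half: max(0, 15.9 − 16.4) × 0.5 = 0.0 × 0.5 = 0.00 DD.
Per 24 h: 10.20 DD/day.
Duration = 183 / 10.20 = 17.941 ≈ 17.9 days.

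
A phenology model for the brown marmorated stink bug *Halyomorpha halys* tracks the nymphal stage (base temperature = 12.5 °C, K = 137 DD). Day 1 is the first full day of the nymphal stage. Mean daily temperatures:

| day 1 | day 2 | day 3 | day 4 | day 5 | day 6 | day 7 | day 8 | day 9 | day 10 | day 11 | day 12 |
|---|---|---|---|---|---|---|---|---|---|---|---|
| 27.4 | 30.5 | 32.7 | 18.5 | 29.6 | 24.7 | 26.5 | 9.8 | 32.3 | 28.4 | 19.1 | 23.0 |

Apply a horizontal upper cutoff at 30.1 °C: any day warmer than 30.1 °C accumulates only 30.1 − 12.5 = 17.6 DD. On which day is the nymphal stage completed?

Daily DD above 12.5 °C (capped at 17.6): 14.9, 17.6, 17.6, 6.0, 17.1, 12.2, 14.0, 0.0, 17.6, 15.9, 6.6, 10.5.
Cumulative: 14.9, 32.5, 50.1, 56.1, 73.2, 85.4, 99.4, 99.4, 117.0, 132.9, 139.5, 150.0.
The total first reaches 137 DD on day 11.

day 11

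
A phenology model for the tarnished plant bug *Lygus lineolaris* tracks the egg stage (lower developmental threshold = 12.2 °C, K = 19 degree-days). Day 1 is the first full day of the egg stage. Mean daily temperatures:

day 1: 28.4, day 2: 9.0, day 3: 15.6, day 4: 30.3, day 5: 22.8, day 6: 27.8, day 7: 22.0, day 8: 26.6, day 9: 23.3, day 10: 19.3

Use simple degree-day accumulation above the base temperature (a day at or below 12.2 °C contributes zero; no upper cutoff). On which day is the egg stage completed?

day 3

Daily DD above 12.2 °C: 16.2, 0.0, 3.4, 18.1, 10.6, 15.6, 9.8, 14.4, 11.1, 7.1.
Cumulative: 16.2, 16.2, 19.6, 37.7, 48.3, 63.9, 73.7, 88.1, 99.2, 106.3.
The total first reaches 19 DD on day 3.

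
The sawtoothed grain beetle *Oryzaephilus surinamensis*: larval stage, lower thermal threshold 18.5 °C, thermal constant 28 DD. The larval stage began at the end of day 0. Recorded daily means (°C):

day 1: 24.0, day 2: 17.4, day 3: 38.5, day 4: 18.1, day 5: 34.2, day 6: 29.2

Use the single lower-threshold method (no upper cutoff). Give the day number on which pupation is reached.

Daily DD above 18.5 °C: 5.5, 0.0, 20.0, 0.0, 15.7, 10.7.
Cumulative: 5.5, 5.5, 25.5, 25.5, 41.2, 51.9.
The total first reaches 28 DD on day 5.

day 5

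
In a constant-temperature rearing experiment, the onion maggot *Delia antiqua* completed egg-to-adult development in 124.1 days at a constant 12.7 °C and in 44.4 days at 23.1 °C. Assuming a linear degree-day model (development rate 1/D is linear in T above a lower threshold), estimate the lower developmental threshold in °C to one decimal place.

Linear rate model ⇒ the product D·(T − T_b) is constant across temperatures.
124.1·(12.7 − T_b) = 44.4·(23.1 − T_b)
T_b = (124.1·12.7 − 44.4·23.1) / (124.1 − 44.4) = 550.43 / 79.7 = 6.906 °C ≈ 6.9 °C.

6.9 °C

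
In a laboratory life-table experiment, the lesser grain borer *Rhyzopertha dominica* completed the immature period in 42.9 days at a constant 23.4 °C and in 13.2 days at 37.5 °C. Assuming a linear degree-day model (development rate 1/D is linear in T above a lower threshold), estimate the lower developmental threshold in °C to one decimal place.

17.1 °C

Linear rate model ⇒ the product D·(T − T_b) is constant across temperatures.
42.9·(23.4 − T_b) = 13.2·(37.5 − T_b)
T_b = (42.9·23.4 − 13.2·37.5) / (42.9 − 13.2) = 508.86 / 29.7 = 17.133 °C ≈ 17.1 °C.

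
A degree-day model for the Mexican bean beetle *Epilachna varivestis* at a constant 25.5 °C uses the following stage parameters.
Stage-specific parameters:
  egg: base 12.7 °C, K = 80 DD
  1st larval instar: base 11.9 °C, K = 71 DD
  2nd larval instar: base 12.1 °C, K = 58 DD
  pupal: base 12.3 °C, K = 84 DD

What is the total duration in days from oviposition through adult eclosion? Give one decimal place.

egg: 80 / (25.5 − 12.7) = 80 / 12.8 = 6.250 d.
1st larval instar: 71 / (25.5 − 11.9) = 71 / 13.6 = 5.221 d.
2nd larval instar: 58 / (25.5 − 12.1) = 58 / 13.4 = 4.328 d.
pupal: 84 / (25.5 − 12.3) = 84 / 13.2 = 6.364 d.
Sum = 22.163 ≈ 22.2 days.

22.2 days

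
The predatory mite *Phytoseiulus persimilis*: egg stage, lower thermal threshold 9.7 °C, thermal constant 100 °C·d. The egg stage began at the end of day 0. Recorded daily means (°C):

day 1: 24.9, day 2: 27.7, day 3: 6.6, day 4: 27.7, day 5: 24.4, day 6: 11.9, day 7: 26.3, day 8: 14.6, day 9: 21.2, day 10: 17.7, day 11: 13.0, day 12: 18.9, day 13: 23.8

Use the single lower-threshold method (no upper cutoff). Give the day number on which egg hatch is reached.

day 9

Daily DD above 9.7 °C: 15.2, 18.0, 0.0, 18.0, 14.7, 2.2, 16.6, 4.9, 11.5, 8.0, 3.3, 9.2, 14.1.
Cumulative: 15.2, 33.2, 33.2, 51.2, 65.9, 68.1, 84.7, 89.6, 101.1, 109.1, 112.4, 121.6, 135.7.
The total first reaches 100 DD on day 9.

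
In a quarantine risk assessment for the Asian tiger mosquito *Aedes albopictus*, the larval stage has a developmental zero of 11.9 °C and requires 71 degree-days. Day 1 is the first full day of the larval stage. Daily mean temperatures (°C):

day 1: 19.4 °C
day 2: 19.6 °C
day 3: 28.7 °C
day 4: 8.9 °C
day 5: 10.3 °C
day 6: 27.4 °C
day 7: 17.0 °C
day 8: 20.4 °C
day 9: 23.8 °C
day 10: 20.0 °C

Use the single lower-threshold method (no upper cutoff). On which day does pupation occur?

day 9

Daily DD above 11.9 °C: 7.5, 7.7, 16.8, 0.0, 0.0, 15.5, 5.1, 8.5, 11.9, 8.1.
Cumulative: 7.5, 15.2, 32.0, 32.0, 32.0, 47.5, 52.6, 61.1, 73.0, 81.1.
The total first reaches 71 DD on day 9.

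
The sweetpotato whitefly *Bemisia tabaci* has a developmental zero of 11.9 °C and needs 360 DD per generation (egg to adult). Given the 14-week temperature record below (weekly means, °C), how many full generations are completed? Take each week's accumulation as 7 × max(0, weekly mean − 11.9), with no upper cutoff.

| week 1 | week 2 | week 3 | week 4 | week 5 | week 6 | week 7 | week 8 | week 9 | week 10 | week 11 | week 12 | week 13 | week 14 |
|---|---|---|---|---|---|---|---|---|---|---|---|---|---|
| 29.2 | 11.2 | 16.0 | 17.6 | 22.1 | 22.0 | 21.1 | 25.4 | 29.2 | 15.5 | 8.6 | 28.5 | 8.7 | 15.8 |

2 generations

Weekly DD (7 × max(0, T̄ − 11.9)): 121.1, 0.0, 28.7, 39.9, 71.4, 70.7, 64.4, 94.5, 121.1, 25.2, 0.0, 116.2, 0.0, 27.3.
Season total = 780.5 DD.
Complete generations = ⌊780.5 / 360⌋ = 2.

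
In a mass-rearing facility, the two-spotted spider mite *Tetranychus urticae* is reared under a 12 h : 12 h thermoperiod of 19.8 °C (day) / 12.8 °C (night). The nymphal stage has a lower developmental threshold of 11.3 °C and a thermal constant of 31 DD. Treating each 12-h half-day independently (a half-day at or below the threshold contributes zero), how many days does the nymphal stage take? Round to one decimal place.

6.2 days

Day half: max(0, 19.8 − 11.3) × 0.5 = 8.5 × 0.5 = 4.25 DD.
Night half: max(0, 12.8 − 11.3) × 0.5 = 1.5 × 0.5 = 0.75 DD.
Per 24 h: 5.00 DD/day.
Duration = 31 / 5.00 = 6.200 ≈ 6.2 days.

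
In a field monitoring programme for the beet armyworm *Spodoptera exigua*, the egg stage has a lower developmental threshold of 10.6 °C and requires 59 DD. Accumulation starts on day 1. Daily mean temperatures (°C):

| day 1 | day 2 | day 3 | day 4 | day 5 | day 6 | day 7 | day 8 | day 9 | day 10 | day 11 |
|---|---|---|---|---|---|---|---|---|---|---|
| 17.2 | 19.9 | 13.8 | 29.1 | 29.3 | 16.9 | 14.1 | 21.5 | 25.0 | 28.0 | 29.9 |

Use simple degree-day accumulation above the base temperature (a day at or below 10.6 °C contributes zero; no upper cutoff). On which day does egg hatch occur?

day 6

Daily DD above 10.6 °C: 6.6, 9.3, 3.2, 18.5, 18.7, 6.3, 3.5, 10.9, 14.4, 17.4, 19.3.
Cumulative: 6.6, 15.9, 19.1, 37.6, 56.3, 62.6, 66.1, 77.0, 91.4, 108.8, 128.1.
The total first reaches 59 DD on day 6.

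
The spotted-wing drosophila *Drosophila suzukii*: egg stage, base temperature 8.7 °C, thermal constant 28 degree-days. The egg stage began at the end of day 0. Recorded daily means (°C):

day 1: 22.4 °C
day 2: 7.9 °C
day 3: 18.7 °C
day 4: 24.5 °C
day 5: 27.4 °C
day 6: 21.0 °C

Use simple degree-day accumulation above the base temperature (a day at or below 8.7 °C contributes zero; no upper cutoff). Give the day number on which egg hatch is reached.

Daily DD above 8.7 °C: 13.7, 0.0, 10.0, 15.8, 18.7, 12.3.
Cumulative: 13.7, 13.7, 23.7, 39.5, 58.2, 70.5.
The total first reaches 28 DD on day 4.

day 4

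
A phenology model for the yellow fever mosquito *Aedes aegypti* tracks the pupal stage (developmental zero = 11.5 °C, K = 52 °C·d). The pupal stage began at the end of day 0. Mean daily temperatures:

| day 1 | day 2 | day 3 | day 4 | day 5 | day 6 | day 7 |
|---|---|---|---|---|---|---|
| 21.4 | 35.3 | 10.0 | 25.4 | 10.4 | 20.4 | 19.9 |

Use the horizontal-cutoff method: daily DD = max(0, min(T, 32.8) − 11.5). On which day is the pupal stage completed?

day 6

Daily DD above 11.5 °C (capped at 21.3): 9.9, 21.3, 0.0, 13.9, 0.0, 8.9, 8.4.
Cumulative: 9.9, 31.2, 31.2, 45.1, 45.1, 54.0, 62.4.
The total first reaches 52 DD on day 6.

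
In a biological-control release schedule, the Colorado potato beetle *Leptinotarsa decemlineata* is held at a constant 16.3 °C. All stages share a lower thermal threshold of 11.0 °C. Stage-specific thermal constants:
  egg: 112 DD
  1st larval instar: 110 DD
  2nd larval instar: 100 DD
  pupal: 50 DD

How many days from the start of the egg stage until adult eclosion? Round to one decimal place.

70.2 days

Daily accumulation at 16.3 °C = 16.3 − 11.0 = 5.3 DD/day.
Total K = 112 + 110 + 100 + 50 = 372 DD.
Total duration = 372 / 5.3 = 70.189 ≈ 70.2 days.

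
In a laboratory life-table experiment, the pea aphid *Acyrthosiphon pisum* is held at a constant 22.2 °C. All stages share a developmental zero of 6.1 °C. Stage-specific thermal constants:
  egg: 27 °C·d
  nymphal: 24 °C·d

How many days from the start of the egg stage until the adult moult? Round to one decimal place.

3.2 days

Daily accumulation at 22.2 °C = 22.2 − 6.1 = 16.1 DD/day.
Total K = 27 + 24 = 51 DD.
Total duration = 51 / 16.1 = 3.168 ≈ 3.2 days.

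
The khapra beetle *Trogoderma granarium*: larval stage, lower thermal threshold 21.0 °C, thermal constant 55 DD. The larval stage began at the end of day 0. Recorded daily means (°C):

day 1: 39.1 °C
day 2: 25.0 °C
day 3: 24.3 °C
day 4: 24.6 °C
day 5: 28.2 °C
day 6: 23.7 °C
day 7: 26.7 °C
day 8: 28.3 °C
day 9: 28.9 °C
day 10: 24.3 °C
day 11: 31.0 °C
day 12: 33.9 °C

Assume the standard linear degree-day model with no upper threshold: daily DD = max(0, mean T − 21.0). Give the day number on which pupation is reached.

day 9

Daily DD above 21.0 °C: 18.1, 4.0, 3.3, 3.6, 7.2, 2.7, 5.7, 7.3, 7.9, 3.3, 10.0, 12.9.
Cumulative: 18.1, 22.1, 25.4, 29.0, 36.2, 38.9, 44.6, 51.9, 59.8, 63.1, 73.1, 86.0.
The total first reaches 55 DD on day 9.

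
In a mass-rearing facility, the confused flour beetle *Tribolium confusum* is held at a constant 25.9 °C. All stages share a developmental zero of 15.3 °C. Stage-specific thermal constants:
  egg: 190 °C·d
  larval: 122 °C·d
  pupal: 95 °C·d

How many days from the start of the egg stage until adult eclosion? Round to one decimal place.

Daily accumulation at 25.9 °C = 25.9 − 15.3 = 10.6 DD/day.
Total K = 190 + 122 + 95 = 407 DD.
Total duration = 407 / 10.6 = 38.396 ≈ 38.4 days.

38.4 days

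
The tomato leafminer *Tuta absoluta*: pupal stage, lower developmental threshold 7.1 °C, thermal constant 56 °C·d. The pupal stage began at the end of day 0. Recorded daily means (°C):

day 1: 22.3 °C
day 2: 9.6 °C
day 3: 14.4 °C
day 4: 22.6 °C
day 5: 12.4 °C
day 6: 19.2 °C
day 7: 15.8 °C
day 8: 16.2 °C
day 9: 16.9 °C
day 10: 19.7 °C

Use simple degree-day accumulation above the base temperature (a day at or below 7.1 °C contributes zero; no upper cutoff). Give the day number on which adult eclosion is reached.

day 6

Daily DD above 7.1 °C: 15.2, 2.5, 7.3, 15.5, 5.3, 12.1, 8.7, 9.1, 9.8, 12.6.
Cumulative: 15.2, 17.7, 25.0, 40.5, 45.8, 57.9, 66.6, 75.7, 85.5, 98.1.
The total first reaches 56 DD on day 6.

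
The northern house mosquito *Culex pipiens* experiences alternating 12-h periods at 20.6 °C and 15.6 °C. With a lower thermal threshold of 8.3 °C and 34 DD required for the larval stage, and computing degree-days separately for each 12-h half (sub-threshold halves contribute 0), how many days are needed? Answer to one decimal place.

3.5 days

Day half: max(0, 20.6 − 8.3) × 0.5 = 12.3 × 0.5 = 6.15 DD.
Night half: max(0, 15.6 − 8.3) × 0.5 = 7.3 × 0.5 = 3.65 DD.
Per 24 h: 9.80 DD/day.
Duration = 34 / 9.80 = 3.469 ≈ 3.5 days.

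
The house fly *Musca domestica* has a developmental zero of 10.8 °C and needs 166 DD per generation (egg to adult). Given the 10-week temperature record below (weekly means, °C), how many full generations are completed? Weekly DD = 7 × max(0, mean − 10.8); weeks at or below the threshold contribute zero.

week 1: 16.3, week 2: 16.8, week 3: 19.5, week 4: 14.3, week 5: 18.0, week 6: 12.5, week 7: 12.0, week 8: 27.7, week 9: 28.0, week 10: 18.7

Weekly DD (7 × max(0, T̄ − 10.8)): 38.5, 42.0, 60.9, 24.5, 50.4, 11.9, 8.4, 118.3, 120.4, 55.3.
Season total = 530.6 DD.
Complete generations = ⌊530.6 / 166⌋ = 3.

3 generations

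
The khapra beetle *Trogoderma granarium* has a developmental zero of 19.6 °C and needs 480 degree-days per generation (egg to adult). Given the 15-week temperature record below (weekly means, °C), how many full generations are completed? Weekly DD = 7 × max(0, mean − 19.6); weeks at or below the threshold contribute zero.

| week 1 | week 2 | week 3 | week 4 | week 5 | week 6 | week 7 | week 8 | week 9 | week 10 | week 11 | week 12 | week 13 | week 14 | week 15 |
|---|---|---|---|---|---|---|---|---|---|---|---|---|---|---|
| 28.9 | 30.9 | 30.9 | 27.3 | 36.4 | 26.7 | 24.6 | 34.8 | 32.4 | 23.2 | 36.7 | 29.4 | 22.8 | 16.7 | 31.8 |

Weekly DD (7 × max(0, T̄ − 19.6)): 65.1, 79.1, 79.1, 53.9, 117.6, 49.7, 35.0, 106.4, 89.6, 25.2, 119.7, 68.6, 22.4, 0.0, 85.4.
Season total = 996.8 DD.
Complete generations = ⌊996.8 / 480⌋ = 2.

2 generations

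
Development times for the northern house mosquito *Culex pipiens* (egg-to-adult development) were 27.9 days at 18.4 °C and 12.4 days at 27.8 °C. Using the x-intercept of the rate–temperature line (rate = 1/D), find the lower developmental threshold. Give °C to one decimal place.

Linear rate model ⇒ the product D·(T − T_b) is constant across temperatures.
27.9·(18.4 − T_b) = 12.4·(27.8 − T_b)
T_b = (27.9·18.4 − 12.4·27.8) / (27.9 − 12.4) = 168.64 / 15.5 = 10.880 °C ≈ 10.9 °C.

10.9 °C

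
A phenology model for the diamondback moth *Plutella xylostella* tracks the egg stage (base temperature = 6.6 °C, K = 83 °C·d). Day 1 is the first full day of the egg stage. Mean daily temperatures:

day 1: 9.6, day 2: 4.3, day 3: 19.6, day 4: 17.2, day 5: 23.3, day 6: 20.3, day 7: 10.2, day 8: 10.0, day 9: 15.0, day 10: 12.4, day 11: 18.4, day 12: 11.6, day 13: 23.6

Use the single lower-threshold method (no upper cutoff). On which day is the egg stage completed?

day 11

Daily DD above 6.6 °C: 3.0, 0.0, 13.0, 10.6, 16.7, 13.7, 3.6, 3.4, 8.4, 5.8, 11.8, 5.0, 17.0.
Cumulative: 3.0, 3.0, 16.0, 26.6, 43.3, 57.0, 60.6, 64.0, 72.4, 78.2, 90.0, 95.0, 112.0.
The total first reaches 83 DD on day 11.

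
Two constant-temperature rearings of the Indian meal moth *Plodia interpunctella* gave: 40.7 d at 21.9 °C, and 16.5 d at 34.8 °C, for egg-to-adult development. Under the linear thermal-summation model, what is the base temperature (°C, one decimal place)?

13.1 °C

Under the model K = D·(T − T_b), so D₁·(T₁ − T_b) = D₂·(T₂ − T_b).
40.7·(21.9 − T_b) = 16.5·(34.8 − T_b)
T_b = (40.7·21.9 − 16.5·34.8) / (40.7 − 16.5) = 317.13 / 24.2 = 13.105 °C ≈ 13.1 °C.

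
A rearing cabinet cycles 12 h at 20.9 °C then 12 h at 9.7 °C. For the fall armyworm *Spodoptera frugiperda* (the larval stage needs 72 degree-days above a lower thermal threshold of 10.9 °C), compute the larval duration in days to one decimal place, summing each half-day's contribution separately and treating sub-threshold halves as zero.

Day half: max(0, 20.9 − 10.9) × 0.5 = 10.0 × 0.5 = 5.00 DD.
Night half: max(0, 9.7 − 10.9) × 0.5 = 0.0 × 0.5 = 0.00 DD.
Per 24 h: 5.00 DD/day.
Duration = 72 / 5.00 = 14.400 ≈ 14.4 days.

14.4 days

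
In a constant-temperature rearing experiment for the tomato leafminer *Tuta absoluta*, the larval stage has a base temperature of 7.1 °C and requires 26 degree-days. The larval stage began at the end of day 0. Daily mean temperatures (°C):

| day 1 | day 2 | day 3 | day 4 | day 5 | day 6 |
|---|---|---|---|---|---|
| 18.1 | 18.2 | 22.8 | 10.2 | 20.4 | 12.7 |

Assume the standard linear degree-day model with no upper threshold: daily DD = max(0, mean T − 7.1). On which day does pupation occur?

day 3

Daily DD above 7.1 °C: 11.0, 11.1, 15.7, 3.1, 13.3, 5.6.
Cumulative: 11.0, 22.1, 37.8, 40.9, 54.2, 59.8.
The total first reaches 26 DD on day 3.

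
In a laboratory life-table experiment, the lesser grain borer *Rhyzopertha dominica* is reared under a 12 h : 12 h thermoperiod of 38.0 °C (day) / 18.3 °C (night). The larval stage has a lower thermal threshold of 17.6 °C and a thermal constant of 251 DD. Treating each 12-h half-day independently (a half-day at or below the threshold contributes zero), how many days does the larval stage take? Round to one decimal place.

Day half: max(0, 38.0 − 17.6) × 0.5 = 20.4 × 0.5 = 10.20 DD.
Night half: max(0, 18.3 − 17.6) × 0.5 = 0.7 × 0.5 = 0.35 DD.
Per 24 h: 10.55 DD/day.
Duration = 251 / 10.55 = 23.791 ≈ 23.8 days.

23.8 days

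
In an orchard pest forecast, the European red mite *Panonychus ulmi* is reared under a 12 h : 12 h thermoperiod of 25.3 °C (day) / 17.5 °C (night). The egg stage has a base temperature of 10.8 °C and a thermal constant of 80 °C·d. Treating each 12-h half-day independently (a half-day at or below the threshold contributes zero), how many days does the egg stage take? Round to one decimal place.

7.5 days

Day half: max(0, 25.3 − 10.8) × 0.5 = 14.5 × 0.5 = 7.25 DD.
Night half: max(0, 17.5 − 10.8) × 0.5 = 6.7 × 0.5 = 3.35 DD.
Per 24 h: 10.60 DD/day.
Duration = 80 / 10.60 = 7.547 ≈ 7.5 days.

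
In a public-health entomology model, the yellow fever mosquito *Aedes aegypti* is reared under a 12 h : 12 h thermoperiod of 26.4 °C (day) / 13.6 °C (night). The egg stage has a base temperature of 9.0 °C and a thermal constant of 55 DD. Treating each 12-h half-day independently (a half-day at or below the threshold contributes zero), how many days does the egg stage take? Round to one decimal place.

Day half: max(0, 26.4 − 9.0) × 0.5 = 17.4 × 0.5 = 8.70 DD.
Night half: max(0, 13.6 − 9.0) × 0.5 = 4.6 × 0.5 = 2.30 DD.
Per 24 h: 11.00 DD/day.
Duration = 55 / 11.00 = 5.000 ≈ 5.0 days.

5.0 days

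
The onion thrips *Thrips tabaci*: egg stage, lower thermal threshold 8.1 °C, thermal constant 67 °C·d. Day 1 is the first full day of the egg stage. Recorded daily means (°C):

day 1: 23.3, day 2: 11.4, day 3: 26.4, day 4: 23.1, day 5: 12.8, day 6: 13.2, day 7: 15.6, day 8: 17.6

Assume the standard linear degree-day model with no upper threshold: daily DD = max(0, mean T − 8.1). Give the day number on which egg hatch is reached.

Daily DD above 8.1 °C: 15.2, 3.3, 18.3, 15.0, 4.7, 5.1, 7.5, 9.5.
Cumulative: 15.2, 18.5, 36.8, 51.8, 56.5, 61.6, 69.1, 78.6.
The total first reaches 67 DD on day 7.

day 7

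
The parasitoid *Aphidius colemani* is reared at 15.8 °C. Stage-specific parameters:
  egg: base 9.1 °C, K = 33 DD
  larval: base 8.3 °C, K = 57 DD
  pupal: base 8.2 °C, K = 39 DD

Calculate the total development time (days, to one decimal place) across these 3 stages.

17.7 days

egg: 33 / (15.8 − 9.1) = 33 / 6.7 = 4.925 d.
larval: 57 / (15.8 − 8.3) = 57 / 7.5 = 7.600 d.
pupal: 39 / (15.8 − 8.2) = 39 / 7.6 = 5.132 d.
Sum = 17.657 ≈ 17.7 days.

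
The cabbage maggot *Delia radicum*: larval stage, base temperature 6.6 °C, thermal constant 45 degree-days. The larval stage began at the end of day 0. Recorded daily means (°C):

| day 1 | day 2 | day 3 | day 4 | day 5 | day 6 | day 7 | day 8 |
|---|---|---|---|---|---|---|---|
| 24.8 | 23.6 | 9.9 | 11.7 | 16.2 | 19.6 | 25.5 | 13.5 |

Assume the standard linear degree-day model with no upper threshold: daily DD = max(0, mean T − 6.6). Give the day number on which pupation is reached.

Daily DD above 6.6 °C: 18.2, 17.0, 3.3, 5.1, 9.6, 13.0, 18.9, 6.9.
Cumulative: 18.2, 35.2, 38.5, 43.6, 53.2, 66.2, 85.1, 92.0.
The total first reaches 45 DD on day 5.

day 5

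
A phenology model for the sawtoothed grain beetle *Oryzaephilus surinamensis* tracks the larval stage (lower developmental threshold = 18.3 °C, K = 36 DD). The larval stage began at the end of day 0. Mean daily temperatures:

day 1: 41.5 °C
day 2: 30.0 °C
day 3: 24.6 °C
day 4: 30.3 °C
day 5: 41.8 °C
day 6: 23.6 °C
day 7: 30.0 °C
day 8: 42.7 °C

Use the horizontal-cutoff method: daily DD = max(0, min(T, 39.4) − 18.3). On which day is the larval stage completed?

day 3

Daily DD above 18.3 °C (capped at 21.1): 21.1, 11.7, 6.3, 12.0, 21.1, 5.3, 11.7, 21.1.
Cumulative: 21.1, 32.8, 39.1, 51.1, 72.2, 77.5, 89.2, 110.3.
The total first reaches 36 DD on day 3.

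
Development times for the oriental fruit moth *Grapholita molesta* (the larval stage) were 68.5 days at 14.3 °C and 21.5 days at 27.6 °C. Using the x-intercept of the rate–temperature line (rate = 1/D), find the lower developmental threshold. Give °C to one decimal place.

Under the model K = D·(T − T_b), so D₁·(T₁ − T_b) = D₂·(T₂ − T_b).
68.5·(14.3 − T_b) = 21.5·(27.6 − T_b)
T_b = (68.5·14.3 − 21.5·27.6) / (68.5 − 21.5) = 386.15 / 47.0 = 8.216 °C ≈ 8.2 °C.

8.2 °C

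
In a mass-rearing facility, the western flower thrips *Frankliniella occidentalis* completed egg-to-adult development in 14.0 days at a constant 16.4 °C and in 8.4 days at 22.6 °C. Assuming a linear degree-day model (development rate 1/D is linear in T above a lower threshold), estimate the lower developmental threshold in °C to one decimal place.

Under the model K = D·(T − T_b), so D₁·(T₁ − T_b) = D₂·(T₂ − T_b).
14.0·(16.4 − T_b) = 8.4·(22.6 − T_b)
T_b = (14.0·16.4 − 8.4·22.6) / (14.0 − 8.4) = 39.76 / 5.6 = 7.100 °C ≈ 7.1 °C.

7.1 °C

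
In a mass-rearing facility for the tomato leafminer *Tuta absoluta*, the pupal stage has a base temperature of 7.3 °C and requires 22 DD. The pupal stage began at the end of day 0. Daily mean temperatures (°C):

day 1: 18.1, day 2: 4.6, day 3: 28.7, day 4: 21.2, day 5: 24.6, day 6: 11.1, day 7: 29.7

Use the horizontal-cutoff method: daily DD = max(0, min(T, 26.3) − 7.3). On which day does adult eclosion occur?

Daily DD above 7.3 °C (capped at 19.0): 10.8, 0.0, 19.0, 13.9, 17.3, 3.8, 19.0.
Cumulative: 10.8, 10.8, 29.8, 43.7, 61.0, 64.8, 83.8.
The total first reaches 22 DD on day 3.

day 3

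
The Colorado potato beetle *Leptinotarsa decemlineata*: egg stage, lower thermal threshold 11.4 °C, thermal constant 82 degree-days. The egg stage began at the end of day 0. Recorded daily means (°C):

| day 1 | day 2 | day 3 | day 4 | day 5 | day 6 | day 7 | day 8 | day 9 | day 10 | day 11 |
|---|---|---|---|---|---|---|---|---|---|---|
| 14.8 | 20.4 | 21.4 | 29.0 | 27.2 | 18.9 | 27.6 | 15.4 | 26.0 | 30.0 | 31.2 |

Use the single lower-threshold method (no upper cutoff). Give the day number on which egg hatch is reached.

Daily DD above 11.4 °C: 3.4, 9.0, 10.0, 17.6, 15.8, 7.5, 16.2, 4.0, 14.6, 18.6, 19.8.
Cumulative: 3.4, 12.4, 22.4, 40.0, 55.8, 63.3, 79.5, 83.5, 98.1, 116.7, 136.5.
The total first reaches 82 DD on day 8.

day 8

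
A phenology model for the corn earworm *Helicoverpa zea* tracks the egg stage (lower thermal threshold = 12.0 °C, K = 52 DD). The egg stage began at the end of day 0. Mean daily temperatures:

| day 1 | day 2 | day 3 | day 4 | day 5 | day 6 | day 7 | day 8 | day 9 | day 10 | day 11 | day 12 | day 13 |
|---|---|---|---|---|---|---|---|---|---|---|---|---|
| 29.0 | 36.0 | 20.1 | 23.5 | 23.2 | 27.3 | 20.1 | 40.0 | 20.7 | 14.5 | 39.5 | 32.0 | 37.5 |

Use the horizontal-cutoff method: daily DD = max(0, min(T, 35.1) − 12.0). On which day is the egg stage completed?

Daily DD above 12.0 °C (capped at 23.1): 17.0, 23.1, 8.1, 11.5, 11.2, 15.3, 8.1, 23.1, 8.7, 2.5, 23.1, 20.0, 23.1.
Cumulative: 17.0, 40.1, 48.2, 59.7, 70.9, 86.2, 94.3, 117.4, 126.1, 128.6, 151.7, 171.7, 194.8.
The total first reaches 52 DD on day 4.

day 4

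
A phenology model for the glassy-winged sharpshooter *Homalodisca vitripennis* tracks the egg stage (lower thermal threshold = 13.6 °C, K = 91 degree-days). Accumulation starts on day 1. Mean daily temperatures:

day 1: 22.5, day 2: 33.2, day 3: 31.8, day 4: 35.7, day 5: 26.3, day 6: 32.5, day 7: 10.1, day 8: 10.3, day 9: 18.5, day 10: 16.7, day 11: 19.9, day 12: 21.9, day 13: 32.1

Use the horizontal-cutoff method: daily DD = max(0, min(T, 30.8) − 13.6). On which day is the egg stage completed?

day 9

Daily DD above 13.6 °C (capped at 17.2): 8.9, 17.2, 17.2, 17.2, 12.7, 17.2, 0.0, 0.0, 4.9, 3.1, 6.3, 8.3, 17.2.
Cumulative: 8.9, 26.1, 43.3, 60.5, 73.2, 90.4, 90.4, 90.4, 95.3, 98.4, 104.7, 113.0, 130.2.
The total first reaches 91 DD on day 9.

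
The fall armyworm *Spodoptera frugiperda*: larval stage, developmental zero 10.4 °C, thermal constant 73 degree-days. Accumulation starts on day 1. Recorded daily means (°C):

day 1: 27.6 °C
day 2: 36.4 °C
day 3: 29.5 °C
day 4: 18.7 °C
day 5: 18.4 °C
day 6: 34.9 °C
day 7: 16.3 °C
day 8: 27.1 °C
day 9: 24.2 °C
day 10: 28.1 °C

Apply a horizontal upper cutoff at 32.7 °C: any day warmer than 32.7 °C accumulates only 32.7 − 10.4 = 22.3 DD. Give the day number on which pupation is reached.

Daily DD above 10.4 °C (capped at 22.3): 17.2, 22.3, 19.1, 8.3, 8.0, 22.3, 5.9, 16.7, 13.8, 17.7.
Cumulative: 17.2, 39.5, 58.6, 66.9, 74.9, 97.2, 103.1, 119.8, 133.6, 151.3.
The total first reaches 73 DD on day 5.

day 5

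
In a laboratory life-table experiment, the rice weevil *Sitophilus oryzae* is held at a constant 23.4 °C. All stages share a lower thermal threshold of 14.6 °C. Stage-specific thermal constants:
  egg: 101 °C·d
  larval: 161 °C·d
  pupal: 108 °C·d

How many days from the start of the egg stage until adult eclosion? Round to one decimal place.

Daily accumulation at 23.4 °C = 23.4 − 14.6 = 8.8 DD/day.
Total K = 101 + 161 + 108 = 370 DD.
Total duration = 370 / 8.8 = 42.045 ≈ 42.0 days.

42.0 days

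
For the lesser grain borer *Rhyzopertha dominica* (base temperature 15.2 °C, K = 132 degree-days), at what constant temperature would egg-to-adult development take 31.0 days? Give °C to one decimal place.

Required daily accumulation = 132 / 31.0 = 4.258 DD/day.
T = T_base + 4.258 = 15.2 + 4.258 = 19.458 ≈ 19.5 °C.

19.5 °C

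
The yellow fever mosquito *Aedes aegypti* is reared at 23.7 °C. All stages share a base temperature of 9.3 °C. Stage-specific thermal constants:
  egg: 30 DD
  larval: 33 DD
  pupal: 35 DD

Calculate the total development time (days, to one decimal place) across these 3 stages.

6.8 days

Daily accumulation at 23.7 °C = 23.7 − 9.3 = 14.4 DD/day.
Total K = 30 + 33 + 35 = 98 DD.
Total duration = 98 / 14.4 = 6.806 ≈ 6.8 days.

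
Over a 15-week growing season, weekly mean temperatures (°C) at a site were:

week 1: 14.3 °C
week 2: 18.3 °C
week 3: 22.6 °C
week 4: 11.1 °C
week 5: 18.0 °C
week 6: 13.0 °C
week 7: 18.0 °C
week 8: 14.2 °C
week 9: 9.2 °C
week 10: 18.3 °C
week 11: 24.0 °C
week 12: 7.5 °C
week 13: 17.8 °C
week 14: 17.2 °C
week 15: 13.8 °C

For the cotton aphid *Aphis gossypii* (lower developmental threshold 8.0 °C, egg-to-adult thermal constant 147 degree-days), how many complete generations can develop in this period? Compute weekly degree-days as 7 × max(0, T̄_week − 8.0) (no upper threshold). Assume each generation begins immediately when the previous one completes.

Weekly DD (7 × max(0, T̄ − 8.0)): 44.1, 72.1, 102.2, 21.7, 70.0, 35.0, 70.0, 43.4, 8.4, 72.1, 112.0, 0.0, 68.6, 64.4, 40.6.
Season total = 824.6 DD.
Complete generations = ⌊824.6 / 147⌋ = 5.

5 generations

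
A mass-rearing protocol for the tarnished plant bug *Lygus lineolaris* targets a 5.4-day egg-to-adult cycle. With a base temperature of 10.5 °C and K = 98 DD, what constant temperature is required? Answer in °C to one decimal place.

Required daily accumulation = 98 / 5.4 = 18.148 DD/day.
T = T_base + 18.148 = 10.5 + 18.148 = 28.648 ≈ 28.6 °C.

28.6 °C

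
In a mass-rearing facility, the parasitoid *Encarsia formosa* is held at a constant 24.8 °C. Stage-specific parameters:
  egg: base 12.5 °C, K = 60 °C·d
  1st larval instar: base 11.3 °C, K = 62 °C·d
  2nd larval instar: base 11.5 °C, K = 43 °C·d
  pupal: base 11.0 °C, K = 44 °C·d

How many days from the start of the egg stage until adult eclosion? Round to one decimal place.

egg: 60 / (24.8 − 12.5) = 60 / 12.3 = 4.878 d.
1st larval instar: 62 / (24.8 − 11.3) = 62 / 13.5 = 4.593 d.
2nd larval instar: 43 / (24.8 − 11.5) = 43 / 13.3 = 3.233 d.
pupal: 44 / (24.8 − 11.0) = 44 / 13.8 = 3.188 d.
Sum = 15.892 ≈ 15.9 days.

15.9 days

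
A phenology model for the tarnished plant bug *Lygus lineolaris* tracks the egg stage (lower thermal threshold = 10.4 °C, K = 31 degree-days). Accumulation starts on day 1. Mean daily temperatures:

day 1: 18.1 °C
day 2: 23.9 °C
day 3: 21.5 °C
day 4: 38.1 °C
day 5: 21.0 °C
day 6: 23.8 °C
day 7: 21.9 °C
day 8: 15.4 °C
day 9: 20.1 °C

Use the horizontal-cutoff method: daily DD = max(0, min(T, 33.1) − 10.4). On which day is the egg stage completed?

day 3

Daily DD above 10.4 °C (capped at 22.7): 7.7, 13.5, 11.1, 22.7, 10.6, 13.4, 11.5, 5.0, 9.7.
Cumulative: 7.7, 21.2, 32.3, 55.0, 65.6, 79.0, 90.5, 95.5, 105.2.
The total first reaches 31 DD on day 3.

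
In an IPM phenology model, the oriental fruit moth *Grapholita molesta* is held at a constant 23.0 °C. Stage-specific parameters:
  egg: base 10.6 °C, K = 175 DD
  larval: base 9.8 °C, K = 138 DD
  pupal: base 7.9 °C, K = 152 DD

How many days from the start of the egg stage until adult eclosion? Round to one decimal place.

34.6 days

egg: 175 / (23.0 − 10.6) = 175 / 12.4 = 14.113 d.
larval: 138 / (23.0 − 9.8) = 138 / 13.2 = 10.455 d.
pupal: 152 / (23.0 − 7.9) = 152 / 15.1 = 10.066 d.
Sum = 34.634 ≈ 34.6 days.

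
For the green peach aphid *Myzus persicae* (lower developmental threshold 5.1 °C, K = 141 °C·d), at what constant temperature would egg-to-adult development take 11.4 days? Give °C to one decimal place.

17.5 °C

Required daily accumulation = 141 / 11.4 = 12.368 DD/day.
T = T_base + 12.368 = 5.1 + 12.368 = 17.468 ≈ 17.5 °C.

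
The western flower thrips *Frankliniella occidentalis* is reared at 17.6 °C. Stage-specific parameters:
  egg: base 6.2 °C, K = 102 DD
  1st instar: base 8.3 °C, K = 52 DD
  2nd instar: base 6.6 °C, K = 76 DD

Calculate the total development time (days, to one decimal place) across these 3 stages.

21.4 days

egg: 102 / (17.6 − 6.2) = 102 / 11.4 = 8.947 d.
1st instar: 52 / (17.6 − 8.3) = 52 / 9.3 = 5.591 d.
2nd instar: 76 / (17.6 − 6.6) = 76 / 11.0 = 6.909 d.
Sum = 21.448 ≈ 21.4 days.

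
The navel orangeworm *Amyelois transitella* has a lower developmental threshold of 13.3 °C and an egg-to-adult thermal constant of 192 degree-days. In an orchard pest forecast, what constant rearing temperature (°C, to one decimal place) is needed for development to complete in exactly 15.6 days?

Required daily accumulation = 192 / 15.6 = 12.308 DD/day.
T = T_base + 12.308 = 13.3 + 12.308 = 25.608 ≈ 25.6 °C.

25.6 °C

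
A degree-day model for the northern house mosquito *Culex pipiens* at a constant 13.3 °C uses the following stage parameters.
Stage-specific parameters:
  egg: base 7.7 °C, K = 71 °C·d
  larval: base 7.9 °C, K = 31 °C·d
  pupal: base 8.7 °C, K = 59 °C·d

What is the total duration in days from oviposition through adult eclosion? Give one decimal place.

31.2 days

egg: 71 / (13.3 − 7.7) = 71 / 5.6 = 12.679 d.
larval: 31 / (13.3 − 7.9) = 31 / 5.4 = 5.741 d.
pupal: 59 / (13.3 − 8.7) = 59 / 4.6 = 12.826 d.
Sum = 31.245 ≈ 31.2 days.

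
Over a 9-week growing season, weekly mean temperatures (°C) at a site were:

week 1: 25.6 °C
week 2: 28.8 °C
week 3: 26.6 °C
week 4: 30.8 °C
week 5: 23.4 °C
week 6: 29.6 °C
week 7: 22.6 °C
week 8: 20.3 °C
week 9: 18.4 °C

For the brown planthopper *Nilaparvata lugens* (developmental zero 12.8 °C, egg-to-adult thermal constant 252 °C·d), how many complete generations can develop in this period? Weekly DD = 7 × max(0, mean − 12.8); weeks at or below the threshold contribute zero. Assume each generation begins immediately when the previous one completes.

Weekly DD (7 × max(0, T̄ − 12.8)): 89.6, 112.0, 96.6, 126.0, 74.2, 117.6, 68.6, 52.5, 39.2.
Season total = 776.3 DD.
Complete generations = ⌊776.3 / 252⌋ = 3.

3 generations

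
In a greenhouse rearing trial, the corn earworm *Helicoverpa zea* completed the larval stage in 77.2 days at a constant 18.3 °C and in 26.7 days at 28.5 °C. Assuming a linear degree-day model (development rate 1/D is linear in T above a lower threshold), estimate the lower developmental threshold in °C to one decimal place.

Under the model K = D·(T − T_b), so D₁·(T₁ − T_b) = D₂·(T₂ − T_b).
77.2·(18.3 − T_b) = 26.7·(28.5 − T_b)
T_b = (77.2·18.3 − 26.7·28.5) / (77.2 − 26.7) = 651.81 / 50.5 = 12.907 °C ≈ 12.9 °C.

12.9 °C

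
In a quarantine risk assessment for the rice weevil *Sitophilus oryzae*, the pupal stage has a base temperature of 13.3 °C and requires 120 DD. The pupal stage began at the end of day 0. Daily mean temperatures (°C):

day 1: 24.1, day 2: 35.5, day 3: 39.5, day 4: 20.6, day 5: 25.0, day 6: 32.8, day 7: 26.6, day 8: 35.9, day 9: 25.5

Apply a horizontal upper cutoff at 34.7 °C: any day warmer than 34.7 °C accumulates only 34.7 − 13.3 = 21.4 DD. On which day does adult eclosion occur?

day 8

Daily DD above 13.3 °C (capped at 21.4): 10.8, 21.4, 21.4, 7.3, 11.7, 19.5, 13.3, 21.4, 12.2.
Cumulative: 10.8, 32.2, 53.6, 60.9, 72.6, 92.1, 105.4, 126.8, 139.0.
The total first reaches 120 DD on day 8.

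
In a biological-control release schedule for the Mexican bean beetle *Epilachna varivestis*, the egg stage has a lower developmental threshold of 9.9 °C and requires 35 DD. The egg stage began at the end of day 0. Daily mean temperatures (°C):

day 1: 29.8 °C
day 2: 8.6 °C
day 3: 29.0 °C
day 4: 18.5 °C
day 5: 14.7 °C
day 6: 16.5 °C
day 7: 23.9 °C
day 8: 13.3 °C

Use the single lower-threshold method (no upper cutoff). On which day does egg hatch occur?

Daily DD above 9.9 °C: 19.9, 0.0, 19.1, 8.6, 4.8, 6.6, 14.0, 3.4.
Cumulative: 19.9, 19.9, 39.0, 47.6, 52.4, 59.0, 73.0, 76.4.
The total first reaches 35 DD on day 3.

day 3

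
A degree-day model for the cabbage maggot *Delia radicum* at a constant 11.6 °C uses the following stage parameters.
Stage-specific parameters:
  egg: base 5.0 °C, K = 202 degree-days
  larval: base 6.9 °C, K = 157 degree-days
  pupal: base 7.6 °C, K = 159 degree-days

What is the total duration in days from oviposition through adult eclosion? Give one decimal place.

egg: 202 / (11.6 − 5.0) = 202 / 6.6 = 30.606 d.
larval: 157 / (11.6 − 6.9) = 157 / 4.7 = 33.404 d.
pupal: 159 / (11.6 − 7.6) = 159 / 4.0 = 39.750 d.
Sum = 103.760 ≈ 103.8 days.

103.8 days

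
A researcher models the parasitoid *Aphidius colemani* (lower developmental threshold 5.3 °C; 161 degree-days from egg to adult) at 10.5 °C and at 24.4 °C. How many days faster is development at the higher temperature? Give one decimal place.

22.5 days

At 10.5 °C: 161 / (10.5 − 5.3) = 161 / 5.2 = 30.962 d.
At 24.4 °C: 161 / (24.4 − 5.3) = 161 / 19.1 = 8.429 d.
Difference = |30.962 − 8.429| = 22.532 ≈ 22.5 days.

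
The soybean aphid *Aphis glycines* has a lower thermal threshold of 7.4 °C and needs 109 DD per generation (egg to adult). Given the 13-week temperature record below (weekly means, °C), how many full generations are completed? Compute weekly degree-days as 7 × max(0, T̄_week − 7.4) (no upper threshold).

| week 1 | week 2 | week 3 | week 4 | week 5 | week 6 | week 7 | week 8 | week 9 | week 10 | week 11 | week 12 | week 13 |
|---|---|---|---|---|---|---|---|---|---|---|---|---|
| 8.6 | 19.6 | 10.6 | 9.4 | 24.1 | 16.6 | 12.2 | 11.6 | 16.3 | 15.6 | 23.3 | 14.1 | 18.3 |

6 generations

Weekly DD (7 × max(0, T̄ − 7.4)): 8.4, 85.4, 22.4, 14.0, 116.9, 64.4, 33.6, 29.4, 62.3, 57.4, 111.3, 46.9, 76.3.
Season total = 728.7 DD.
Complete generations = ⌊728.7 / 109⌋ = 6.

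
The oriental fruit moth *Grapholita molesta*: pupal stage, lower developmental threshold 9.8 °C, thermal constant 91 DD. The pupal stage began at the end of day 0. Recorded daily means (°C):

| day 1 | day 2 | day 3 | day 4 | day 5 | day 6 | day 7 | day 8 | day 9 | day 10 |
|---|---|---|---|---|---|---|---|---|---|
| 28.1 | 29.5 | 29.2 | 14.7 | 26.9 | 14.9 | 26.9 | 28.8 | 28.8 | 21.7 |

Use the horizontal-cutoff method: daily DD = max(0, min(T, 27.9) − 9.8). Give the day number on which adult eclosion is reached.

day 7

Daily DD above 9.8 °C (capped at 18.1): 18.1, 18.1, 18.1, 4.9, 17.1, 5.1, 17.1, 18.1, 18.1, 11.9.
Cumulative: 18.1, 36.2, 54.3, 59.2, 76.3, 81.4, 98.5, 116.6, 134.7, 146.6.
The total first reaches 91 DD on day 7.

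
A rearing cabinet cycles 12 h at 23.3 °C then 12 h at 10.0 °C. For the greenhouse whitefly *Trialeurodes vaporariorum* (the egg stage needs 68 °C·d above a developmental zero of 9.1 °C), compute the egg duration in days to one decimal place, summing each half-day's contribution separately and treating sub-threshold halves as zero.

9.0 days

Day half: max(0, 23.3 − 9.1) × 0.5 = 14.2 × 0.5 = 7.10 DD.
Night half: max(0, 10.0 − 9.1) × 0.5 = 0.9 × 0.5 = 0.45 DD.
Per 24 h: 7.55 DD/day.
Duration = 68 / 7.55 = 9.007 ≈ 9.0 days.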